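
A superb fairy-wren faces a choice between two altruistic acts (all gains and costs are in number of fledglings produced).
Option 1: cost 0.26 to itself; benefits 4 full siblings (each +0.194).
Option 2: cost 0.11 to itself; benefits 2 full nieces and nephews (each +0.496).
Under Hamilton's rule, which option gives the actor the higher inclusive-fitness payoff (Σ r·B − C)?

Option 1: r to a full sibling = 0.5.
Option 1: Σ r·B − C = (4·0.5·0.194) − 0.26 = 0.128.
Option 2: r to a full niece or nephew = 0.25.
Option 2: Σ r·B − C = (2·0.25·0.496) − 0.11 = 0.138.
Option 2 has the higher net inclusive-fitness payoff.

Option 2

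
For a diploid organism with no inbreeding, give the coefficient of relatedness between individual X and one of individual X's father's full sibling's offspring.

0.125

Each parent–offspring link contributes a factor of 1/2, and independent paths through distinct common ancestors add.
First cousins share one grandparent pair — two paths of length 4: r = 2·(1/2)^4 = 1/8.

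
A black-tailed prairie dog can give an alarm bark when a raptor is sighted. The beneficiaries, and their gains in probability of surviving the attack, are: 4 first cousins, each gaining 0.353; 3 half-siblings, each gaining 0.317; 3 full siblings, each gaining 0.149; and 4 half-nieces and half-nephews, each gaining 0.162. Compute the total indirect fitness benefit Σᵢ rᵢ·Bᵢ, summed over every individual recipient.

0.71875

r to a first cousin = 0.125 (first cousins share one grandparent pair — two paths of length 4: r = 2·(1/2)^4 = 1/8).
r to a half-sibling = 0.25 (half-sibs share one parent — one path of length 2: r = (1/2)^2 = 1/4).
r to a full sibling = 0.5 (full sibs share both parents — two paths of length 2: r = 2·(1/2)^2 = 1/2).
r to a half-niece or half-nephew = 0.125 (half-aunt/uncle↔niece/nephew: one path of length 3: r = (1/2)^3 = 1/8).
Summing one r·B term per recipient: 4·0.125·0.353 + 3·0.25·0.317 + 3·0.5·0.149 + 4·0.125·0.162 = 0.71875.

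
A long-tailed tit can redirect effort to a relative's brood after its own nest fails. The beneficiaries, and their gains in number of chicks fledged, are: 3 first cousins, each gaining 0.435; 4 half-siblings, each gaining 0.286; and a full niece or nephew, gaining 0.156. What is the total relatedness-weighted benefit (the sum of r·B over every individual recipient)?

r to a first cousin = 0.125 (first cousins share one grandparent pair — two paths of length 4: r = 2·(1/2)^4 = 1/8).
r to a half-sibling = 1/4 (half-sibs share one parent — one path of length 2: r = (1/2)^2 = 1/4).
r to a full niece or nephew = 1/4 (full aunt/uncle↔niece/nephew: two paths of length 3 through the shared grandparent pair: r = 2·(1/2)^3 = 1/4).
Summing one r·B term per recipient: 3·0.125·0.435 + 4·0.25·0.286 + 1·0.25·0.156 = 0.488125.

0.488125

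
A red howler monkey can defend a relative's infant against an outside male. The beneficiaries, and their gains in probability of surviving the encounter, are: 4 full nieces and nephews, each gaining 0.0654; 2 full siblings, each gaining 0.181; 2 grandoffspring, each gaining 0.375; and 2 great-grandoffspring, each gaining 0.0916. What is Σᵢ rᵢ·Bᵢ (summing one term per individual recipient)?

0.4568

r to a full niece or nephew = 1/4 (full aunt/uncle↔niece/nephew: two paths of length 3 through the shared grandparent pair: r = 2·(1/2)^3 = 1/4).
r to a full sibling = 1/2 (full sibs share both parents — two paths of length 2: r = 2·(1/2)^2 = 1/2).
r to a grandoffspring = 0.25 (two parent–offspring links: r = (1/2)^2 = 1/4).
r to a great-grandoffspring = 0.125 (three parent–offspring links: r = (1/2)^3 = 1/8).
Summing one r·B term per recipient: 4·0.25·0.0654 + 2·0.5·0.181 + 2·0.25·0.375 + 2·0.125·0.0916 = 0.4568.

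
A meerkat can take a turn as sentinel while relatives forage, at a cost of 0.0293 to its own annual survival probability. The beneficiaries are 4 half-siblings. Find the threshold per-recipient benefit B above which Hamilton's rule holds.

0.0293

r to a half-sibling = 1/4 (half-sibs share one parent — one path of length 2: r = (1/2)^2 = 1/4).
Hamilton's rule with n recipients of equal r: n·r·B > C, so B > C/(n·r) = 0.0293/(4·0.25) = 0.0293.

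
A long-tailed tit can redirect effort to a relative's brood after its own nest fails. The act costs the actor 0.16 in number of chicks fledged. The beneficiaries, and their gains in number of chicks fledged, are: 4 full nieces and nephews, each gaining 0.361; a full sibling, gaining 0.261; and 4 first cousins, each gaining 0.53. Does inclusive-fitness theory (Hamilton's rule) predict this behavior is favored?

Hamilton's rule: the trait is favored when the sum of r·B over every recipient exceeds the actor's cost C.
r to a full niece or nephew = 1/4 (full aunt/uncle↔niece/nephew: two paths of length 3 through the shared grandparent pair: r = 2·(1/2)^3 = 1/4).
r to a full sibling = 1/2 (full sibs share both parents — two paths of length 2: r = 2·(1/2)^2 = 1/2).
r to a first cousin = 0.125 (first cousins share one grandparent pair — two paths of length 4: r = 2·(1/2)^4 = 1/8).
Summing one r·B term per recipient: 4·0.25·0.361 + 1·0.5·0.261 + 4·0.125·0.53 = 0.7565.
0.7565 > 0.16: the indirect benefit exceeds the cost.

Yes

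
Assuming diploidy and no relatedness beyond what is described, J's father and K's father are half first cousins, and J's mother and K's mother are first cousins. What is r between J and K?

0.046875

Wright's path rule: contributions from independent ancestry routes add.
J and K are related in two ways: half second cousins through their fathers (r = 1/64) and second cousins through their mothers (r = 1/32).
r = 1/64 + 1/32 = 0.046875.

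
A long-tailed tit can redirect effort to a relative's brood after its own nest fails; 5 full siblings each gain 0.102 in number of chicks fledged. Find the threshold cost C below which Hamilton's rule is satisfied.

0.255

r to a full sibling = 0.5 (full sibs share both parents — two paths of length 2: r = 2·(1/2)^2 = 1/2).
Hamilton's rule: n·r·B > C, so the trait is favored while C < n·r·B = 5·0.5·0.102 = 0.255.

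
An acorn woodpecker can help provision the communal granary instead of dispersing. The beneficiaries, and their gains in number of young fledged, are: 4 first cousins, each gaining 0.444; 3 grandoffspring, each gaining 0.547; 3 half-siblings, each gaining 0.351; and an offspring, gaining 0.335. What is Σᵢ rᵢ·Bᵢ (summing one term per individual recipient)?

r to a first cousin = 1/8 (first cousins share one grandparent pair — two paths of length 4: r = 2·(1/2)^4 = 1/8).
r to a grandoffspring = 0.25 (two parent–offspring links: r = (1/2)^2 = 1/4).
r to a half-sibling = 1/4 (half-sibs share one parent — one path of length 2: r = (1/2)^2 = 1/4).
r to an offspring = 0.5 (one parent–offspring link: r = (1/2)^1 = 1/2).
Summing one r·B term per recipient: 4·0.125·0.444 + 3·0.25·0.547 + 3·0.25·0.351 + 1·0.5·0.335 = 1.063.

1.063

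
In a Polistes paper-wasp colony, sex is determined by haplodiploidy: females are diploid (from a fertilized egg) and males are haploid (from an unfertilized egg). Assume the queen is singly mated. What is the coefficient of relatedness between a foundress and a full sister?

0.75

Haplodiploid full sisters inherit their father's entire haploid genome identically (contributing 1/2) and on average half of their mother's contribution (1/2 · 1/2 = 1/4); r = 1/2 + 1/4 = 3/4.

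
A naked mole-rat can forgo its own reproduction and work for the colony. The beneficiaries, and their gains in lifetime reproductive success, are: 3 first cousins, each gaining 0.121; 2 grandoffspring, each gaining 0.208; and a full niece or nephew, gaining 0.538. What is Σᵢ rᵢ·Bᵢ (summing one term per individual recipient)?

r to a first cousin = 1/8 (first cousins share one grandparent pair — two paths of length 4: r = 2·(1/2)^4 = 1/8).
r to a grandoffspring = 1/4 (two parent–offspring links: r = (1/2)^2 = 1/4).
r to a full niece or nephew = 0.25 (full aunt/uncle↔niece/nephew: two paths of length 3 through the shared grandparent pair: r = 2·(1/2)^3 = 1/4).
Summing one r·B term per recipient: 3·0.125·0.121 + 2·0.25·0.208 + 1·0.25·0.538 = 0.283875.

0.283875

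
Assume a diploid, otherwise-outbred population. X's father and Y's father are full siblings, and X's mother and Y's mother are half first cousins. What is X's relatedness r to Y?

0.140625

Wright's path rule: contributions from independent ancestry routes add.
X and Y are related in two ways: first cousins through their fathers (r = 1/8) and half second cousins through their mothers (r = 1/64).
r = 1/8 + 1/64 = 9/64 = 0.140625.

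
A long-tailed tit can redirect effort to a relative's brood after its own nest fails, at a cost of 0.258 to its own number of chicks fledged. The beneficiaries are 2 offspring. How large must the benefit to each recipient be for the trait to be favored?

0.258

r to an offspring = 0.5 (one parent–offspring link: r = (1/2)^1 = 1/2).
Hamilton's rule with n recipients of equal r: n·r·B > C, so B > C/(n·r) = 0.258/(2·0.5) = 0.258.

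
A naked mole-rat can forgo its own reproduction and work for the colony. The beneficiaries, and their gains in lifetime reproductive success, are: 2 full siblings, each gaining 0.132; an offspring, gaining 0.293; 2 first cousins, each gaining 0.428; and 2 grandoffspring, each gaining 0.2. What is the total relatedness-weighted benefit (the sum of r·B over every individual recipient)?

0.4855

r to a full sibling = 1/2 (full sibs share both parents — two paths of length 2: r = 2·(1/2)^2 = 1/2).
r to an offspring = 0.5 (one parent–offspring link: r = (1/2)^1 = 1/2).
r to a first cousin = 1/8 (first cousins share one grandparent pair — two paths of length 4: r = 2·(1/2)^4 = 1/8).
r to a grandoffspring = 1/4 (two parent–offspring links: r = (1/2)^2 = 1/4).
Summing one r·B term per recipient: 2·0.5·0.132 + 1·0.5·0.293 + 2·0.125·0.428 + 2·0.25·0.2 = 0.4855.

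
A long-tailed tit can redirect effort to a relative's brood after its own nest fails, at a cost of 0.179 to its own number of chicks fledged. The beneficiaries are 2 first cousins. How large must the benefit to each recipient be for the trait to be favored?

0.716

r to a first cousin = 0.125 (first cousins share one grandparent pair — two paths of length 4: r = 2·(1/2)^4 = 1/8).
Hamilton's rule with n recipients of equal r: n·r·B > C, so B > C/(n·r) = 0.179/(2·0.125) = 0.716.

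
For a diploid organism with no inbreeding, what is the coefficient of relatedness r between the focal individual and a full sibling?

Each parent–offspring link contributes a factor of 1/2, and independent paths through distinct common ancestors add.
Full sibs share both parents — two paths of length 2: r = 2·(1/2)^2 = 1/2.

0.5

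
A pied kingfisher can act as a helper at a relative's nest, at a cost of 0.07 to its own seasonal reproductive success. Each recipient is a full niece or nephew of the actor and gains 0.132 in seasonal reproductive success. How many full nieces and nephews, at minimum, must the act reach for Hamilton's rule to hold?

r to a full niece or nephew = 0.25 (full aunt/uncle↔niece/nephew: two paths of length 3 through the shared grandparent pair: r = 2·(1/2)^3 = 1/4).
Hamilton's rule: n·r·B > C  ⇒  n > C/(r·B) = 0.07/(0.25·0.132) = 2.121.
The smallest integer exceeding 2.121 is 3.

3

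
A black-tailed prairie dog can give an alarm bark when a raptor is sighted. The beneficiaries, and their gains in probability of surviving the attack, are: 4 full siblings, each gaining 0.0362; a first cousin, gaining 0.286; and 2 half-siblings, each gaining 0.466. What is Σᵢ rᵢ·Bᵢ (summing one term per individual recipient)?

r to a full sibling = 1/2 (full sibs share both parents — two paths of length 2: r = 2·(1/2)^2 = 1/2).
r to a first cousin = 1/8 (first cousins share one grandparent pair — two paths of length 4: r = 2·(1/2)^4 = 1/8).
r to a half-sibling = 0.25 (half-sibs share one parent — one path of length 2: r = (1/2)^2 = 1/4).
Summing one r·B term per recipient: 4·0.5·0.0362 + 1·0.125·0.286 + 2·0.25·0.466 = 0.34115.

0.34115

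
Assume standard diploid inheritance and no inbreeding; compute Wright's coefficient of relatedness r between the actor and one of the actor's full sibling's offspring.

Each parent–offspring link contributes a factor of 1/2, and independent paths through distinct common ancestors add.
Full aunt/uncle↔niece/nephew: two paths of length 3 through the shared grandparent pair: r = 2·(1/2)^3 = 1/4.

0.25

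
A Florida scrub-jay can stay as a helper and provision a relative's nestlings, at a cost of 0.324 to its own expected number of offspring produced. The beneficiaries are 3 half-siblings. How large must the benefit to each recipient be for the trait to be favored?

r to a half-sibling = 1/4 (half-sibs share one parent — one path of length 2: r = (1/2)^2 = 1/4).
Hamilton's rule with n recipients of equal r: n·r·B > C, so B > C/(n·r) = 0.324/(3·0.25) = 0.432.

0.432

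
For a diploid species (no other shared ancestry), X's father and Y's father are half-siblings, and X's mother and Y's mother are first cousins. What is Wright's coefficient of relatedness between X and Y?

With two independent routes of shared ancestry, r is the sum of the two contributions.
X and Y are related in two ways: half first cousins through their fathers (r = 1/16) and second cousins through their mothers (r = 1/32).
r = 1/16 + 1/32 = 0.09375.

0.09375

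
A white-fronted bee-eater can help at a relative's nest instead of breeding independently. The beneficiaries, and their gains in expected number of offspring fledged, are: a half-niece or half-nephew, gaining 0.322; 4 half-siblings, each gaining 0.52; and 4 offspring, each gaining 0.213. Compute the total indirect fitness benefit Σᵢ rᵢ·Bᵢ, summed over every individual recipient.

r to a half-niece or half-nephew = 1/8 (half-aunt/uncle↔niece/nephew: one path of length 3: r = (1/2)^3 = 1/8).
r to a half-sibling = 1/4 (half-sibs share one parent — one path of length 2: r = (1/2)^2 = 1/4).
r to an offspring = 0.5 (one parent–offspring link: r = (1/2)^1 = 1/2).
Summing one r·B term per recipient: 1·0.125·0.322 + 4·0.25·0.52 + 4·0.5·0.213 = 0.98625.

0.98625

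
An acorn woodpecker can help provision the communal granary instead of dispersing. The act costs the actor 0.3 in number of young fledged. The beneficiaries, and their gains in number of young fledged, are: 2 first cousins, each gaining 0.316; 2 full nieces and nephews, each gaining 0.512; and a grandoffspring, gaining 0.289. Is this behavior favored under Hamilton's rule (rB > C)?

Hamilton's rule: the trait is favored when the sum of r·B over every recipient exceeds the actor's cost C.
r to a first cousin = 1/8 (first cousins share one grandparent pair — two paths of length 4: r = 2·(1/2)^4 = 1/8).
r to a full niece or nephew = 1/4 (full aunt/uncle↔niece/nephew: two paths of length 3 through the shared grandparent pair: r = 2·(1/2)^3 = 1/4).
r to a grandoffspring = 1/4 (two parent–offspring links: r = (1/2)^2 = 1/4).
Summing one r·B term per recipient: 2·0.125·0.316 + 2·0.25·0.512 + 1·0.25·0.289 = 0.40725.
0.40725 > 0.3: the indirect benefit exceeds the cost.

Yes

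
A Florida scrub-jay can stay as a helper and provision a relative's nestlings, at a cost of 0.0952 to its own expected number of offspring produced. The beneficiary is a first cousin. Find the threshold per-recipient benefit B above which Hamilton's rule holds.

r to a first cousin = 0.125 (first cousins share one grandparent pair — two paths of length 4: r = 2·(1/2)^4 = 1/8).
Hamilton's rule with n recipients of equal r: n·r·B > C, so B > C/(n·r) = 0.0952/(1·0.125) = 0.7616.

0.7616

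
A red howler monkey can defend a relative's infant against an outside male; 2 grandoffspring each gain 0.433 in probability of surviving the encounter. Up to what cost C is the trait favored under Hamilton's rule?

0.2165

r to a grandoffspring = 0.25 (two parent–offspring links: r = (1/2)^2 = 1/4).
Hamilton's rule: n·r·B > C, so the trait is favored while C < n·r·B = 2·0.25·0.433 = 0.2165.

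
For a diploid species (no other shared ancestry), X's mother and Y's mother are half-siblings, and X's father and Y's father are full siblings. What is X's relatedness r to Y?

Independent pedigree routes through distinct common ancestors add.
X and Y are related in two ways: half first cousins through their mothers (r = 1/16) and first cousins through their fathers (r = 1/8).
r = 1/16 + 1/8 = 3/16 = 0.1875.

0.1875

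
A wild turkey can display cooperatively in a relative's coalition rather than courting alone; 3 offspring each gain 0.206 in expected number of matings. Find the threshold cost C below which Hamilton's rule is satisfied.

r to an offspring = 1/2 (one parent–offspring link: r = (1/2)^1 = 1/2).
Hamilton's rule: n·r·B > C, so the trait is favored while C < n·r·B = 3·0.5·0.206 = 0.309.

0.309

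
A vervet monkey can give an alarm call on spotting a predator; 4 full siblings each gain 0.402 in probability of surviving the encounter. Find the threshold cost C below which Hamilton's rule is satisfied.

0.804

r to a full sibling = 1/2 (full sibs share both parents — two paths of length 2: r = 2·(1/2)^2 = 1/2).
Hamilton's rule: n·r·B > C, so the trait is favored while C < n·r·B = 4·0.5·0.402 = 0.804.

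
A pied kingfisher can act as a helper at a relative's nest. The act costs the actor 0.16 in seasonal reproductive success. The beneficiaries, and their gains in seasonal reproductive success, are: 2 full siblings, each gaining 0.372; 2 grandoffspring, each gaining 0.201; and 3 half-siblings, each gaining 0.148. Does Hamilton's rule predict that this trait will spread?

Yes

Hamilton's rule: the trait is favored when the sum of r·B over every recipient exceeds the actor's cost C.
r to a full sibling = 1/2 (full sibs share both parents — two paths of length 2: r = 2·(1/2)^2 = 1/2).
r to a grandoffspring = 1/4 (two parent–offspring links: r = (1/2)^2 = 1/4).
r to a half-sibling = 1/4 (half-sibs share one parent — one path of length 2: r = (1/2)^2 = 1/4).
Summing one r·B term per recipient: 2·0.5·0.372 + 2·0.25·0.201 + 3·0.25·0.148 = 0.5835.
0.5835 > 0.16: the indirect benefit exceeds the cost.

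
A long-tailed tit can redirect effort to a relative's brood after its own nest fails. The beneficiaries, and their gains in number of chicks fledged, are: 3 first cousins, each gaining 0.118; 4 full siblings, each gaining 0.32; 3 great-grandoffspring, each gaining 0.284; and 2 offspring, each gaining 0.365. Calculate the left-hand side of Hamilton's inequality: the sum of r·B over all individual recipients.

1.15575

r to a first cousin = 1/8 (first cousins share one grandparent pair — two paths of length 4: r = 2·(1/2)^4 = 1/8).
r to a full sibling = 1/2 (full sibs share both parents — two paths of length 2: r = 2·(1/2)^2 = 1/2).
r to a great-grandoffspring = 1/8 (three parent–offspring links: r = (1/2)^3 = 1/8).
r to an offspring = 1/2 (one parent–offspring link: r = (1/2)^1 = 1/2).
Summing one r·B term per recipient: 3·0.125·0.118 + 4·0.5·0.32 + 3·0.125·0.284 + 2·0.5·0.365 = 1.15575.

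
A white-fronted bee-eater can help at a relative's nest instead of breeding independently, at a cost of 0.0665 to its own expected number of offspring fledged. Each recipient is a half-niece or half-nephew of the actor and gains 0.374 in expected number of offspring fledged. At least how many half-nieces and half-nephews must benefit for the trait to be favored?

2

r to a half-niece or half-nephew = 1/8 (half-aunt/uncle↔niece/nephew: one path of length 3: r = (1/2)^3 = 1/8).
Hamilton's rule: n·r·B > C  ⇒  n > C/(r·B) = 0.0665/(0.125·0.374) = 1.422.
The smallest integer exceeding 1.422 is 2.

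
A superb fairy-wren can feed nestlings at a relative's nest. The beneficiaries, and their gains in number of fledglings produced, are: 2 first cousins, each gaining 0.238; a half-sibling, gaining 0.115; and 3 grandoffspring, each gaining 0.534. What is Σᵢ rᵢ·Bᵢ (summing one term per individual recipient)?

r to a first cousin = 0.125 (first cousins share one grandparent pair — two paths of length 4: r = 2·(1/2)^4 = 1/8).
r to a half-sibling = 1/4 (half-sibs share one parent — one path of length 2: r = (1/2)^2 = 1/4).
r to a grandoffspring = 1/4 (two parent–offspring links: r = (1/2)^2 = 1/4).
Summing one r·B term per recipient: 2·0.125·0.238 + 1·0.25·0.115 + 3·0.25·0.534 = 0.48875.

0.48875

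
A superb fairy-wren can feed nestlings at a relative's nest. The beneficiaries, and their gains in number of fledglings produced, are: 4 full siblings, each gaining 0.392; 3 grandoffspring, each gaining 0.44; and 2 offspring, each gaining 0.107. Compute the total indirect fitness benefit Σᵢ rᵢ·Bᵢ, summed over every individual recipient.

r to a full sibling = 1/2 (full sibs share both parents — two paths of length 2: r = 2·(1/2)^2 = 1/2).
r to a grandoffspring = 1/4 (two parent–offspring links: r = (1/2)^2 = 1/4).
r to an offspring = 0.5 (one parent–offspring link: r = (1/2)^1 = 1/2).
Summing one r·B term per recipient: 4·0.5·0.392 + 3·0.25·0.44 + 2·0.5·0.107 = 1.221.

1.221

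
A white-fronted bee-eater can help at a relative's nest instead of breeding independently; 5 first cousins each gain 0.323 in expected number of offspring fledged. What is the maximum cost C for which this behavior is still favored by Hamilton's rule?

0.201875

r to a first cousin = 0.125 (first cousins share one grandparent pair — two paths of length 4: r = 2·(1/2)^4 = 1/8).
Hamilton's rule: n·r·B > C, so the trait is favored while C < n·r·B = 5·0.125·0.323 = 0.201875.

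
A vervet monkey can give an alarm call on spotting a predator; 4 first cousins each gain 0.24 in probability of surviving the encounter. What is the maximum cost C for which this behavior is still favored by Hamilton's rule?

r to a first cousin = 0.125 (first cousins share one grandparent pair — two paths of length 4: r = 2·(1/2)^4 = 1/8).
Hamilton's rule: n·r·B > C, so the trait is favored while C < n·r·B = 4·0.125·0.24 = 0.12.

0.12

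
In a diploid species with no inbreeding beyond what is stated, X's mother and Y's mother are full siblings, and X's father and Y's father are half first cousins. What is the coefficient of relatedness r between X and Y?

Wright's path rule: contributions from independent ancestry routes add.
X and Y are related in two ways: first cousins through their mothers (r = 1/8) and half second cousins through their fathers (r = 1/64).
r = 1/8 + 1/64 = 9/64 = 0.140625.

0.140625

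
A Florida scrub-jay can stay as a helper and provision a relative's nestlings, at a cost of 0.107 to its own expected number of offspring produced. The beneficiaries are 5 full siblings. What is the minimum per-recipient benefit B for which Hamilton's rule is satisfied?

0.0428

r to a full sibling = 1/2 (full sibs share both parents — two paths of length 2: r = 2·(1/2)^2 = 1/2).
Hamilton's rule with n recipients of equal r: n·r·B > C, so B > C/(n·r) = 0.107/(5·0.5) = 0.0428.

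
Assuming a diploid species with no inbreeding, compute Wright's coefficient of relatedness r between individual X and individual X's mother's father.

0.25

Each parent–offspring link contributes a factor of 1/2, and independent paths through distinct common ancestors add.
Two parent–offspring links: r = (1/2)^2 = 1/4.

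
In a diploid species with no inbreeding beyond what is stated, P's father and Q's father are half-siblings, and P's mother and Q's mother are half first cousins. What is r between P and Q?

0.078125

Relatedness sums over independent paths through distinct common ancestors.
P and Q are related in two ways: half first cousins through their fathers (r = 1/16) and half second cousins through their mothers (r = 1/64).
r = 1/16 + 1/64 = 0.078125.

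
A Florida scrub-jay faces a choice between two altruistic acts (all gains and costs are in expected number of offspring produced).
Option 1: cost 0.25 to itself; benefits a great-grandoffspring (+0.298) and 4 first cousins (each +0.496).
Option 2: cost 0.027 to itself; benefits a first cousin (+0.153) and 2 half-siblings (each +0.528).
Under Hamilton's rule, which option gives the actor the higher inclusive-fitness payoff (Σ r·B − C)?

Option 2

Option 1: r to a great-grandoffspring = 0.125.
Option 1: r to a first cousin = 0.125.
Option 1: Σ r·B − C = (1·0.125·0.298 + 4·0.125·0.496) − 0.25 = 0.03525.
Option 2: r to a first cousin = 0.125.
Option 2: r to a half-sibling = 0.25.
Option 2: Σ r·B − C = (1·0.125·0.153 + 2·0.25·0.528) − 0.027 = 0.256125.
Option 2 has the higher net inclusive-fitness payoff.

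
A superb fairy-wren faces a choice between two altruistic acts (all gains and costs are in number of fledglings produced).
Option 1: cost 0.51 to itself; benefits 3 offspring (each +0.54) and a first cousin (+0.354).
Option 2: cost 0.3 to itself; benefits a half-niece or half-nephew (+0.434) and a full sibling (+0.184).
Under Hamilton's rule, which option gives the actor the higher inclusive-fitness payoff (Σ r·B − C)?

Option 1: r to an offspring = 0.5.
Option 1: r to a first cousin = 0.125.
Option 1: Σ r·B − C = (3·0.5·0.54 + 1·0.125·0.354) − 0.51 = 0.34425.
Option 2: r to a half-niece or half-nephew = 0.125.
Option 2: r to a full sibling = 0.5.
Option 2: Σ r·B − C = (1·0.125·0.434 + 1·0.5·0.184) − 0.3 = -0.15375.
Option 1 has the higher net inclusive-fitness payoff.

Option 1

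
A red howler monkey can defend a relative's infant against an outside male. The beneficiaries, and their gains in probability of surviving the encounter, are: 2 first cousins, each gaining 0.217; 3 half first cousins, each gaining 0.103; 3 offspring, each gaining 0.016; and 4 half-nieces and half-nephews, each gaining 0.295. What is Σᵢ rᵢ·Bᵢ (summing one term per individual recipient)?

0.2450625

r to a first cousin = 0.125 (first cousins share one grandparent pair — two paths of length 4: r = 2·(1/2)^4 = 1/8).
r to a half first cousin = 1/16 (half first cousins share one grandparent — one path of length 4: r = (1/2)^4 = 1/16).
r to an offspring = 1/2 (one parent–offspring link: r = (1/2)^1 = 1/2).
r to a half-niece or half-nephew = 0.125 (half-aunt/uncle↔niece/nephew: one path of length 3: r = (1/2)^3 = 1/8).
Summing one r·B term per recipient: 2·0.125·0.217 + 3·0.0625·0.103 + 3·0.5·0.016 + 4·0.125·0.295 = 0.2450625.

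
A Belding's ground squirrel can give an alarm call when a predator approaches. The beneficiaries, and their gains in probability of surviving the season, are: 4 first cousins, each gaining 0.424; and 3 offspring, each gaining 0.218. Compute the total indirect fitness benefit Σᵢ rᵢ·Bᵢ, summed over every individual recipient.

r to a first cousin = 0.125 (first cousins share one grandparent pair — two paths of length 4: r = 2·(1/2)^4 = 1/8).
r to an offspring = 1/2 (one parent–offspring link: r = (1/2)^1 = 1/2).
Summing one r·B term per recipient: 4·0.125·0.424 + 3·0.5·0.218 = 0.539.

0.539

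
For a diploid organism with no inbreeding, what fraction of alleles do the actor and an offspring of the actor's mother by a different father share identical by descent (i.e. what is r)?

0.25

Each parent–offspring link contributes a factor of 1/2, and independent paths through distinct common ancestors add.
Half-sibs share one parent — one path of length 2: r = (1/2)^2 = 1/4.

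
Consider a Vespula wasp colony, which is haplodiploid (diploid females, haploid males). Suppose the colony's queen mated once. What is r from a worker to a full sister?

Haplodiploid full sisters inherit their father's entire haploid genome identically (contributing 1/2) and on average half of their mother's contribution (1/2 · 1/2 = 1/4); r = 1/2 + 1/4 = 3/4.

0.75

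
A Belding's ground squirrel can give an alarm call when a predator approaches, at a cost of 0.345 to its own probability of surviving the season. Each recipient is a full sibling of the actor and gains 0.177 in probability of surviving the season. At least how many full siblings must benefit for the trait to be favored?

r to a full sibling = 1/2 (full sibs share both parents — two paths of length 2: r = 2·(1/2)^2 = 1/2).
Hamilton's rule: n·r·B > C  ⇒  n > C/(r·B) = 0.345/(0.5·0.177) = 3.898.
The smallest integer exceeding 3.898 is 4.

4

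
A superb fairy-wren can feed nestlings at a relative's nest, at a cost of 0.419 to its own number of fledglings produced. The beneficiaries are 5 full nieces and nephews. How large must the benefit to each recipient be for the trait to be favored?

r to a full niece or nephew = 0.25 (full aunt/uncle↔niece/nephew: two paths of length 3 through the shared grandparent pair: r = 2·(1/2)^3 = 1/4).
Hamilton's rule with n recipients of equal r: n·r·B > C, so B > C/(n·r) = 0.419/(5·0.25) = 0.3352.

0.3352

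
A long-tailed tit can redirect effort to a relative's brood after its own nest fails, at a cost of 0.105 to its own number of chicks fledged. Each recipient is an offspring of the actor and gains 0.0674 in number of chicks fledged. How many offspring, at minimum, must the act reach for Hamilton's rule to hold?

r to an offspring = 1/2 (one parent–offspring link: r = (1/2)^1 = 1/2).
Hamilton's rule: n·r·B > C  ⇒  n > C/(r·B) = 0.105/(0.5·0.0674) = 3.116.
The smallest integer exceeding 3.116 is 4.

4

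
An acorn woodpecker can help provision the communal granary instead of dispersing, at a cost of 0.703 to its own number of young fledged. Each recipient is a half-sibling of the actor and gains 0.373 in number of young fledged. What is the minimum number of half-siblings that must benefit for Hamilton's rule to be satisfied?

8

r to a half-sibling = 1/4 (half-sibs share one parent — one path of length 2: r = (1/2)^2 = 1/4).
Hamilton's rule: n·r·B > C  ⇒  n > C/(r·B) = 0.703/(0.25·0.373) = 7.539.
The smallest integer exceeding 7.539 is 8.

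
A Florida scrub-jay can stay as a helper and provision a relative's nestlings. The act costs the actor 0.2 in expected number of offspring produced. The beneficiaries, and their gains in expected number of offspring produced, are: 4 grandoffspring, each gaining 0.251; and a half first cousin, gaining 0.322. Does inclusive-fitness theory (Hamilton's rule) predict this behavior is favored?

Yes

Hamilton's rule: the trait is favored when the sum of r·B over every recipient exceeds the actor's cost C.
r to a grandoffspring = 1/4 (two parent–offspring links: r = (1/2)^2 = 1/4).
r to a half first cousin = 1/16 (half first cousins share one grandparent — one path of length 4: r = (1/2)^4 = 1/16).
Summing one r·B term per recipient: 4·0.25·0.251 + 1·0.0625·0.322 = 0.271125.
0.271125 > 0.2: the indirect benefit exceeds the cost.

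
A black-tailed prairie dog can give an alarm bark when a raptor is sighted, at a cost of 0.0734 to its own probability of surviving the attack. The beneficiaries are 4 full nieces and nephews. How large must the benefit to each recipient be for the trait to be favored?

0.0734

r to a full niece or nephew = 0.25 (full aunt/uncle↔niece/nephew: two paths of length 3 through the shared grandparent pair: r = 2·(1/2)^3 = 1/4).
Hamilton's rule with n recipients of equal r: n·r·B > C, so B > C/(n·r) = 0.0734/(4·0.25) = 0.0734.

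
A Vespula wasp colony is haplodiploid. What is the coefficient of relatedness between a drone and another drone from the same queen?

Haploid brothers each carry a random half of the queen's diploid genome, so on average they share half: r = 1/2.

0.5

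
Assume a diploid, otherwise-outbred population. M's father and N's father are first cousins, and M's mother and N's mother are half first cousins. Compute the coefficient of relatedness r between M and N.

0.046875

Relatedness sums over independent paths through distinct common ancestors.
M and N are related in two ways: second cousins through their fathers (r = 1/32) and half second cousins through their mothers (r = 1/64).
r = 1/32 + 1/64 = 3/64 = 0.046875.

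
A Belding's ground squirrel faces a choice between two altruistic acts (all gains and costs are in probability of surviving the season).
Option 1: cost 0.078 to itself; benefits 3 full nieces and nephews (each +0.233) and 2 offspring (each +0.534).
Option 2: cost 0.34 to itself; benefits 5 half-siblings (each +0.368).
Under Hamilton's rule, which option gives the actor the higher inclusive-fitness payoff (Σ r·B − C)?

Option 1

Option 1: r to a full niece or nephew = 0.25.
Option 1: r to an offspring = 0.5.
Option 1: Σ r·B − C = (3·0.25·0.233 + 2·0.5·0.534) − 0.078 = 0.63075.
Option 2: r to a half-sibling = 0.25.
Option 2: Σ r·B − C = (5·0.25·0.368) − 0.34 = 0.12.
Option 1 has the higher net inclusive-fitness payoff.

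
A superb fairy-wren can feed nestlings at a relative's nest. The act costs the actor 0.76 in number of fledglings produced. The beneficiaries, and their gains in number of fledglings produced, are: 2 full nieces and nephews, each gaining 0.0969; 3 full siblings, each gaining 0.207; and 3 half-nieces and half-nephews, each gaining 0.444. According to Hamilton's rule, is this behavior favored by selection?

Hamilton's rule: the trait is favored when the sum of r·B over every recipient exceeds the actor's cost C.
r to a full niece or nephew = 0.25 (full aunt/uncle↔niece/nephew: two paths of length 3 through the shared grandparent pair: r = 2·(1/2)^3 = 1/4).
r to a full sibling = 1/2 (full sibs share both parents — two paths of length 2: r = 2·(1/2)^2 = 1/2).
r to a half-niece or half-nephew = 0.125 (half-aunt/uncle↔niece/nephew: one path of length 3: r = (1/2)^3 = 1/8).
Summing one r·B term per recipient: 2·0.25·0.0969 + 3·0.5·0.207 + 3·0.125·0.444 = 0.52545.
0.52545 < 0.76: the indirect benefit is less than the cost.

No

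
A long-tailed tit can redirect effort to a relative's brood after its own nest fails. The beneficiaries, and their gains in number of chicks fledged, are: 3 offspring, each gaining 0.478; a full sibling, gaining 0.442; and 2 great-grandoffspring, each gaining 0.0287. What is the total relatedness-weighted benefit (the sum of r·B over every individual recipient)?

0.945175

r to an offspring = 0.5 (one parent–offspring link: r = (1/2)^1 = 1/2).
r to a full sibling = 1/2 (full sibs share both parents — two paths of length 2: r = 2·(1/2)^2 = 1/2).
r to a great-grandoffspring = 1/8 (three parent–offspring links: r = (1/2)^3 = 1/8).
Summing one r·B term per recipient: 3·0.5·0.478 + 1·0.5·0.442 + 2·0.125·0.0287 = 0.945175.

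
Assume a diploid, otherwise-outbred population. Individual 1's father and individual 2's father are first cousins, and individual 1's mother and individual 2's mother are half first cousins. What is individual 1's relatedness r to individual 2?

0.046875

Wright's path rule: contributions from independent ancestry routes add.
Individual 1 and individual 2 are related in two ways: second cousins through their fathers (r = 1/32) and half second cousins through their mothers (r = 1/64).
r = 1/32 + 1/64 = 0.046875.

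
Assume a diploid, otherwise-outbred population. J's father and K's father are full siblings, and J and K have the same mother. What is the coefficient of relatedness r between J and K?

0.375

Wright's path rule: contributions from independent ancestry routes add.
J and K are related in two ways: first cousins through their fathers (r = 1/8) and half-sibs through their shared mother (r = 1/4).
r = 1/8 + 1/4 = 0.375.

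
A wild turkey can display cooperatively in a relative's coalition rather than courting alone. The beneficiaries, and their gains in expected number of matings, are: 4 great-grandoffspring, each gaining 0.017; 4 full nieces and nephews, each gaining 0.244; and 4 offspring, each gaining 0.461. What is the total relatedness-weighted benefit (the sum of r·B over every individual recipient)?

r to a great-grandoffspring = 1/8 (three parent–offspring links: r = (1/2)^3 = 1/8).
r to a full niece or nephew = 1/4 (full aunt/uncle↔niece/nephew: two paths of length 3 through the shared grandparent pair: r = 2·(1/2)^3 = 1/4).
r to an offspring = 1/2 (one parent–offspring link: r = (1/2)^1 = 1/2).
Summing one r·B term per recipient: 4·0.125·0.017 + 4·0.25·0.244 + 4·0.5·0.461 = 1.1745.

1.1745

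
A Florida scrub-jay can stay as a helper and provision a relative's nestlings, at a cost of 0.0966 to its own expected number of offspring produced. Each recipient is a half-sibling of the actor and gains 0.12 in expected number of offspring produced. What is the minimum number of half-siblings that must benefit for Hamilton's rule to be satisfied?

4

r to a half-sibling = 0.25 (half-sibs share one parent — one path of length 2: r = (1/2)^2 = 1/4).
Hamilton's rule: n·r·B > C  ⇒  n > C/(r·B) = 0.0966/(0.25·0.12) = 3.22.
The smallest integer exceeding 3.22 is 4.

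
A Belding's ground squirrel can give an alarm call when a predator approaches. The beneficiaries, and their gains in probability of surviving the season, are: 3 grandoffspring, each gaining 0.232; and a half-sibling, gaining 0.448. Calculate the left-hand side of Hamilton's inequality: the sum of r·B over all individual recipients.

0.286

r to a grandoffspring = 0.25 (two parent–offspring links: r = (1/2)^2 = 1/4).
r to a half-sibling = 0.25 (half-sibs share one parent — one path of length 2: r = (1/2)^2 = 1/4).
Summing one r·B term per recipient: 3·0.25·0.232 + 1·0.25·0.448 = 0.286.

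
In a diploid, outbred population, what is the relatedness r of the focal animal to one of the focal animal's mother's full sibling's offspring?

Each parent–offspring link contributes a factor of 1/2, and independent paths through distinct common ancestors add.
First cousins share one grandparent pair — two paths of length 4: r = 2·(1/2)^4 = 1/8.

0.125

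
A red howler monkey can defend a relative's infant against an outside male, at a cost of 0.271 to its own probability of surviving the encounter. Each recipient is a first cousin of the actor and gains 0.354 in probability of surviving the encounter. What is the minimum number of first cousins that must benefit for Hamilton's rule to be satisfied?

r to a first cousin = 1/8 (first cousins share one grandparent pair — two paths of length 4: r = 2·(1/2)^4 = 1/8).
Hamilton's rule: n·r·B > C  ⇒  n > C/(r·B) = 0.271/(0.125·0.354) = 6.124.
The smallest integer exceeding 6.124 is 7.

7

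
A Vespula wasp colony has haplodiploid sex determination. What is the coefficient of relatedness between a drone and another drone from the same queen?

Haploid brothers each carry a random half of the queen's diploid genome, so on average they share half: r = 1/2.

0.5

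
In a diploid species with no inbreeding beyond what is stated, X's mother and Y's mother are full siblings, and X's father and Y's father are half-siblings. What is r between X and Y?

With two independent routes of shared ancestry, r is the sum of the two contributions.
X and Y are related in two ways: first cousins through their mothers (r = 1/8) and half first cousins through their fathers (r = 1/16).
r = 1/8 + 1/16 = 3/16 = 0.1875.

0.1875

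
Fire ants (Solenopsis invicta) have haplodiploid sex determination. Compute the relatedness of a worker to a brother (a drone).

Her haploid brother carries none of their father's genes and a random half of their mother's genome; that half matches the maternal half of her own genome with probability 1/2: r = 1/2 · 1/2 = 1/4.

0.25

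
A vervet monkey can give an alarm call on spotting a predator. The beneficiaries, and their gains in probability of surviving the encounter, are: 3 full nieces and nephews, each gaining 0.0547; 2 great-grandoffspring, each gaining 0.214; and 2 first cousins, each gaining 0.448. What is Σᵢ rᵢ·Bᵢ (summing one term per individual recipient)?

r to a full niece or nephew = 0.25 (full aunt/uncle↔niece/nephew: two paths of length 3 through the shared grandparent pair: r = 2·(1/2)^3 = 1/4).
r to a great-grandoffspring = 1/8 (three parent–offspring links: r = (1/2)^3 = 1/8).
r to a first cousin = 1/8 (first cousins share one grandparent pair — two paths of length 4: r = 2·(1/2)^4 = 1/8).
Summing one r·B term per recipient: 3·0.25·0.0547 + 2·0.125·0.214 + 2·0.125·0.448 = 0.206525.

0.206525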